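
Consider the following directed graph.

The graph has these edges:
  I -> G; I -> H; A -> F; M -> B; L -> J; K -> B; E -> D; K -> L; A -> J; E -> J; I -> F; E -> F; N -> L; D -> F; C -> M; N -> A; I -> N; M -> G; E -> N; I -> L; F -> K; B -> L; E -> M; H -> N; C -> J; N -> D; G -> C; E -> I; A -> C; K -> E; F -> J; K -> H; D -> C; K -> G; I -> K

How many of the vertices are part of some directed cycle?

11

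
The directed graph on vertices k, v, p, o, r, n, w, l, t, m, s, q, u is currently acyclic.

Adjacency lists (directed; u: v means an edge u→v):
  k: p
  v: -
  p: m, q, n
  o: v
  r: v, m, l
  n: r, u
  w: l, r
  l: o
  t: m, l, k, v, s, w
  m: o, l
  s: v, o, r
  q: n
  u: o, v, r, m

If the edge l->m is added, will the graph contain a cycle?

Yes

Adding l→m creates a cycle iff m can already reach l.
Path from m: m → l.
So m → … → l → m is a cycle.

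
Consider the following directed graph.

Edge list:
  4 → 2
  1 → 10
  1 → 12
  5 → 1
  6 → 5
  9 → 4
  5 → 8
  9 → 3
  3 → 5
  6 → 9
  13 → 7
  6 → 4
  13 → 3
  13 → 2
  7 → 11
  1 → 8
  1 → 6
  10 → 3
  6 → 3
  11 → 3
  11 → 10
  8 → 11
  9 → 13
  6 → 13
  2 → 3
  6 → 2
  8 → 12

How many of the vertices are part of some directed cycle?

12

A vertex is on a directed cycle iff it belongs to a strongly connected component of size ≥ 2 (or has a self-loop).
The vertices on cycles are {1, 2, 3, 4, 5, 6, 7, 8, 9, 10, 11, 13} — 12 in total.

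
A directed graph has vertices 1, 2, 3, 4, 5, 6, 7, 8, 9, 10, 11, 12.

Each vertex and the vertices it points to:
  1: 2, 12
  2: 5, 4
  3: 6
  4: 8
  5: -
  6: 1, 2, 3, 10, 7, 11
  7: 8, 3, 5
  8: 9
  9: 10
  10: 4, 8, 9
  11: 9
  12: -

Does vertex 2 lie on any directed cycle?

2 lies on a cycle iff there is a path from 2 back to itself.
Exploring from 2, it never reaches itself; equivalently, its strongly connected component is a singleton.

No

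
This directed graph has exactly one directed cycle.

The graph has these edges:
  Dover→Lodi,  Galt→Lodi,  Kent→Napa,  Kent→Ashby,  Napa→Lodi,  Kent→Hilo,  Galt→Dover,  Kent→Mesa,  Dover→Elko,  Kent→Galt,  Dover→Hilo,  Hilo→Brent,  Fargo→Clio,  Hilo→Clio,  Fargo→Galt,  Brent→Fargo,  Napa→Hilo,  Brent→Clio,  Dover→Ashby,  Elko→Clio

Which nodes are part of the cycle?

Galt, Hilo, Brent, Dover, Fargo

DFS with gray/black marking from Galt:
Galt gray
  Dover gray
    Lodi gray
    Lodi black
    Elko gray
      Clio gray
      Clio black
    Elko black
    Ashby gray
    Ashby black
    Hilo gray
      Brent gray
        Fargo gray
          Fargo→Galt: Galt is gray → back edge
Back edge closes the cycle Galt → Dover → Hilo → Brent → Fargo → Galt; its vertices are {Galt, Hilo, Brent, Dover, Fargo}.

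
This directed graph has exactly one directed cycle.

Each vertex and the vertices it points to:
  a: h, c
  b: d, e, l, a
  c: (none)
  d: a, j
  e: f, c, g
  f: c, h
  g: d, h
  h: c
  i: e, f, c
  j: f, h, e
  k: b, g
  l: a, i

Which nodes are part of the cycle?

d, e, g, j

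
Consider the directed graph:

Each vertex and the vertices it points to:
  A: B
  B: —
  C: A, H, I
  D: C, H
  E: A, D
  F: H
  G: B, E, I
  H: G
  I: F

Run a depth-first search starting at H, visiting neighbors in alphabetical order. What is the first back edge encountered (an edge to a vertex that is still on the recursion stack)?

C→H

DFS from H (visiting neighbors in alphabetical order); mark gray on enter, black on exit:
H gray
  G gray
    B gray
    B black
    E gray
      A gray
        A→B: B black — skip
      A black
      D gray
        C gray
          C→A: A black — skip
          C→H: H is gray → back edge
First back edge: C → H.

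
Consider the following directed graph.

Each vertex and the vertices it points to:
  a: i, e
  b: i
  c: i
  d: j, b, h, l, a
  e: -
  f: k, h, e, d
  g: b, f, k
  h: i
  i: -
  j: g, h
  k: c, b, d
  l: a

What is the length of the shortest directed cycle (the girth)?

4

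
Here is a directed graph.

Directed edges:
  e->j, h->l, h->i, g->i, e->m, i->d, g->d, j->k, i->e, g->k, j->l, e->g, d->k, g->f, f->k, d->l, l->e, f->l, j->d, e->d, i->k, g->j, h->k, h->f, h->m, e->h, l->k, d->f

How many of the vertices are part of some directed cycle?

8

A vertex is on a directed cycle iff it belongs to a strongly connected component of size ≥ 2 (or has a self-loop).
The vertices on cycles are {d, e, f, g, h, i, j, l} — 8 in total.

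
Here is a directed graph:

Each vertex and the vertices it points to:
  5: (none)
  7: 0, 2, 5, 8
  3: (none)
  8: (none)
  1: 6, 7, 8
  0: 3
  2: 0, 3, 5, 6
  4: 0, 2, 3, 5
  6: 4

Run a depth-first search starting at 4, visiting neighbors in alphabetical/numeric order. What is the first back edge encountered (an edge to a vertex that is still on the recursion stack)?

DFS from 4 (visiting neighbors in alphabetical/numeric order); mark gray on enter, black on exit:
4 gray
  0 gray
    3 gray
    3 black
  0 black
  2 gray
    2→0: 0 black — skip
    2→3: 3 black — skip
    5 gray
    5 black
    6 gray
      6→4: 4 is gray → back edge
First back edge: 6 → 4.

6->4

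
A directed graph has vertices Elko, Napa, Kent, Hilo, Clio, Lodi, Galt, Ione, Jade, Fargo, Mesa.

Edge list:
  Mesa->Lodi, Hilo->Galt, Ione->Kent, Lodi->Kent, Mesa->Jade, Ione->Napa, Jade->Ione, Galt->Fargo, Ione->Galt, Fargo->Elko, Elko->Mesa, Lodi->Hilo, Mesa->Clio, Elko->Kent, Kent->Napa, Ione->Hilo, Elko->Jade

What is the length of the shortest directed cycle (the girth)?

5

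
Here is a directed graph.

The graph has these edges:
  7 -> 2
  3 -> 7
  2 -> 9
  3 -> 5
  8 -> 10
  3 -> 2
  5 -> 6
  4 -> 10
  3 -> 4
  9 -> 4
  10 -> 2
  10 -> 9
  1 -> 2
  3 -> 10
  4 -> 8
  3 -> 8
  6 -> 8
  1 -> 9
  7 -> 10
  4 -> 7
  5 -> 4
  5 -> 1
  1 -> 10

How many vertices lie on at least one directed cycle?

6

A vertex is on a directed cycle iff it belongs to a strongly connected component of size ≥ 2 (or has a self-loop).
The vertices on cycles are {2, 4, 7, 8, 9, 10} — 6 in total.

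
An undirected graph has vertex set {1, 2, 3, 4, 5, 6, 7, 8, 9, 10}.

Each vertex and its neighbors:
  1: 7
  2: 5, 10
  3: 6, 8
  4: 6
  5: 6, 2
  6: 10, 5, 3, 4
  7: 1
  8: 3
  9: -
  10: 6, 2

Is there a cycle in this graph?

DFS, tracking each vertex's parent; an edge to a visited non-parent vertex closes a cycle.
Start from 5:
visit 5 (parent –)
  visit 6 (parent 5)
    visit 10 (parent 6)
      10–6: parent, skip
      visit 2 (parent 10)
        2–5: 5 visited and ≠ parent → cycle
Cycle: 5 – 6 – 10 – 2 – 5.

Yes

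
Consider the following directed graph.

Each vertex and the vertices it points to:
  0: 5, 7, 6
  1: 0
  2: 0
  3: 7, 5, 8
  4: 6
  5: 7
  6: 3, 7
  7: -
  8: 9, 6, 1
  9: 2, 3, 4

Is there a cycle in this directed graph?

DFS with white/gray/black marking, starting from 9:
9 gray
  2 gray
    0 gray
      5 gray
        7 gray
        7 black
      5 black
      0→7: 7 black — skip
      6 gray
        3 gray
          3→7: 7 black — skip
          3→5: 5 black — skip
          8 gray
            8→9: 9 is gray → back edge
Back edge found, so a cycle exists: 9 → 2 → 0 → 6 → 3 → 8 → 9.

Yes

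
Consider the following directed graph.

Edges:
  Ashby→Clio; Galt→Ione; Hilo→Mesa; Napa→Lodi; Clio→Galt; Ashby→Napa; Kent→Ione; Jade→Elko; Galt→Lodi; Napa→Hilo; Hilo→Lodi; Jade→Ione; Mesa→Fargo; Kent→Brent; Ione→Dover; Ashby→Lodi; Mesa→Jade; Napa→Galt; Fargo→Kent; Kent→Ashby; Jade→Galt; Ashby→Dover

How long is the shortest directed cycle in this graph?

For each vertex v, BFS finds the shortest path from v back to v.
The shortest such closed walk is Mesa → Fargo → Kent → Ashby → Napa → Hilo → Mesa, length 6.

6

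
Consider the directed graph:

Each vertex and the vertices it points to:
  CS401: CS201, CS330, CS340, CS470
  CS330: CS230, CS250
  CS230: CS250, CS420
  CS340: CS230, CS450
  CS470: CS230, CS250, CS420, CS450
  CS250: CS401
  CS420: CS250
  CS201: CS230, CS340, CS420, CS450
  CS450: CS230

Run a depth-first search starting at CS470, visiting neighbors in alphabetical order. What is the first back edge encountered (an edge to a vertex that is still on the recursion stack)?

DFS from CS470 (visiting neighbors in alphabetical order); mark gray on enter, black on exit:
CS470 gray
  CS230 gray
    CS250 gray
      CS401 gray
        CS201 gray
          CS201→CS230: CS230 is gray → back edge
First back edge: CS201 → CS230.

CS201→CS230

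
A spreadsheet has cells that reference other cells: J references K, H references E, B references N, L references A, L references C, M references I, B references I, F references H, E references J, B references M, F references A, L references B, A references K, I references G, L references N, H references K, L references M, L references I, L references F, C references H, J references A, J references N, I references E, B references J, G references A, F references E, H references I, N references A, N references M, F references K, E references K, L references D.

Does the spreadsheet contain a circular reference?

Yes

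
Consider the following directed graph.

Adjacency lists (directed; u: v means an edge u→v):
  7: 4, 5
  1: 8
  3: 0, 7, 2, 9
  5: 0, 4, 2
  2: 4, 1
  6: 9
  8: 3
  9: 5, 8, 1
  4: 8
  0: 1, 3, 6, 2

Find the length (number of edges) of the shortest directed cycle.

2

For each vertex v, BFS finds the shortest path from v back to v.
The shortest such closed walk is 0 → 3 → 0, length 2.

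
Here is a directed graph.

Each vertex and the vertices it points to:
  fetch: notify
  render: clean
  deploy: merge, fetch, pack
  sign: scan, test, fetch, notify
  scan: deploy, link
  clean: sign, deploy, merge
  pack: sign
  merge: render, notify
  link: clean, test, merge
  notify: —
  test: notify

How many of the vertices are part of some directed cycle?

8

A vertex is on a directed cycle iff it belongs to a strongly connected component of size ≥ 2 (or has a self-loop).
The vertices on cycles are {link, pack, scan, sign, clean, merge, deploy, render} — 8 in total.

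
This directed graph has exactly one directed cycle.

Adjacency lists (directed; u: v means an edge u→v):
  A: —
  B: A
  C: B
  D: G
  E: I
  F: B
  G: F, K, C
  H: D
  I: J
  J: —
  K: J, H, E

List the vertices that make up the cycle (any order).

DFS with gray/black marking from G:
G gray
  F gray
    B gray
      A gray
      A black
    B black
  F black
  K gray
    J gray
    J black
    H gray
      D gray
        D→G: G is gray → back edge
Back edge closes the cycle G → K → H → D → G; its vertices are {D, G, H, K}.

D, G, H, K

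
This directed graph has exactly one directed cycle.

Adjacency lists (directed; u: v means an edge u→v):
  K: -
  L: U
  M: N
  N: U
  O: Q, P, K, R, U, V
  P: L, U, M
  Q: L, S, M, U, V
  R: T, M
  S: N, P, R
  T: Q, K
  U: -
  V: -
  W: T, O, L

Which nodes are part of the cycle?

Q, R, S, T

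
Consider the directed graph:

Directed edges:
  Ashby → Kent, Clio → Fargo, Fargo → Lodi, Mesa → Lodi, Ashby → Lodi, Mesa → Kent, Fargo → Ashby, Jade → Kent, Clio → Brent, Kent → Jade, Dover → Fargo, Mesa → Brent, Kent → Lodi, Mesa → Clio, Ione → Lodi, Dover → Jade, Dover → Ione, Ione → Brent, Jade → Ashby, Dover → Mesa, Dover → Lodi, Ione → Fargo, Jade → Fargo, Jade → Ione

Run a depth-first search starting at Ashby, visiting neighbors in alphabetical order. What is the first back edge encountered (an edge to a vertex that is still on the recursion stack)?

Jade->Ashby

DFS from Ashby (visiting neighbors in alphabetical order); mark gray on enter, black on exit:
Ashby gray
  Kent gray
    Jade gray
      Jade→Ashby: Ashby is gray → back edge
First back edge: Jade → Ashby.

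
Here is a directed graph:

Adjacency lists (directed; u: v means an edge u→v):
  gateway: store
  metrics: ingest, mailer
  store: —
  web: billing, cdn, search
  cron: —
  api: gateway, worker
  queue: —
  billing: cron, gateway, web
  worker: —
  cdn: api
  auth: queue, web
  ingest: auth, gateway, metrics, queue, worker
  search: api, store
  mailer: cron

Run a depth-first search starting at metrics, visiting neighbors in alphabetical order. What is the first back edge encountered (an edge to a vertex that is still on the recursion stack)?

DFS from metrics (visiting neighbors in alphabetical order); mark gray on enter, black on exit:
metrics gray
  ingest gray
    auth gray
      queue gray
      queue black
      web gray
        billing gray
          cron gray
          cron black
          gateway gray
            store gray
            store black
          gateway black
          billing→web: web is gray → back edge
First back edge: billing → web.

billing->web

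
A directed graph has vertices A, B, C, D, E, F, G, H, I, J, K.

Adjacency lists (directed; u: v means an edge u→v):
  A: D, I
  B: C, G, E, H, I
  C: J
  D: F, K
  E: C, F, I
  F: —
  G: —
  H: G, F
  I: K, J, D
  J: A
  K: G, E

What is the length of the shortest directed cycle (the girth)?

For each vertex v, BFS finds the shortest path from v back to v.
The shortest such closed walk is E → I → K → E, length 3.

3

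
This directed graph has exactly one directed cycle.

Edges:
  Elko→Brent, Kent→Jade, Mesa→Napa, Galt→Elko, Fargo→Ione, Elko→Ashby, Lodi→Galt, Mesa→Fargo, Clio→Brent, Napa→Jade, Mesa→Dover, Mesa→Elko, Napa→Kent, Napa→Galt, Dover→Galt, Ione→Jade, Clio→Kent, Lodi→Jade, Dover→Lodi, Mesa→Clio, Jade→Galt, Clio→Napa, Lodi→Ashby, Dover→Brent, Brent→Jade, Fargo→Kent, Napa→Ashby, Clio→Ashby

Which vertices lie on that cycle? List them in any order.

Elko, Galt, Jade, Brent

DFS with gray/black marking from Elko:
Elko gray
  Brent gray
    Jade gray
      Galt gray
        Galt→Elko: Elko is gray → back edge
Back edge closes the cycle Elko → Brent → Jade → Galt → Elko; its vertices are {Elko, Galt, Jade, Brent}.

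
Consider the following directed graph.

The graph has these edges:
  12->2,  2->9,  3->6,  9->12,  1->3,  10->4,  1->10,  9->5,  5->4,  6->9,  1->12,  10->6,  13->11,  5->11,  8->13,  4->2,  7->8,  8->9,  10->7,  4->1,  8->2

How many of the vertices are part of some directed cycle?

A vertex is on a directed cycle iff it belongs to a strongly connected component of size ≥ 2 (or has a self-loop).
The vertices on cycles are {1, 2, 3, 4, 5, 6, 7, 8, 9, 10, 12} — 11 in total.

11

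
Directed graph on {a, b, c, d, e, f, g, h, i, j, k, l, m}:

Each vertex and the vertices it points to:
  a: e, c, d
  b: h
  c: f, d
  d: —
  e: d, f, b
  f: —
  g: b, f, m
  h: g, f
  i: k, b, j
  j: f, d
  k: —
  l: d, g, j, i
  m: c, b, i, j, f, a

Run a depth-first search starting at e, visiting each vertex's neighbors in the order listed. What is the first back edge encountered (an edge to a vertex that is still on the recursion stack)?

DFS from e (visiting each vertex's neighbors in the order listed); mark gray on enter, black on exit:
e gray
  d gray
  d black
  f gray
  f black
  b gray
    h gray
      g gray
        g→b: b is gray → back edge
First back edge: g → b.

g->b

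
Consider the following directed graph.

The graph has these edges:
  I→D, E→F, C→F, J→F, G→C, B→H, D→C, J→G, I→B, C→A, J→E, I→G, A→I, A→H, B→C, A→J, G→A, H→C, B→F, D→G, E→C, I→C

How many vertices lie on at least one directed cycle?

A vertex is on a directed cycle iff it belongs to a strongly connected component of size ≥ 2 (or has a self-loop).
The vertices on cycles are {A, B, C, D, E, G, H, I, J} — 9 in total.

9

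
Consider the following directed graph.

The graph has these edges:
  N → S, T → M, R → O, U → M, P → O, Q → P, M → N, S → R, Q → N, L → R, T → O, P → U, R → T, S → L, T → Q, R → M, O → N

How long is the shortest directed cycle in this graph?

4

For each vertex v, BFS finds the shortest path from v back to v.
The shortest such closed walk is R → O → N → S → R, length 4.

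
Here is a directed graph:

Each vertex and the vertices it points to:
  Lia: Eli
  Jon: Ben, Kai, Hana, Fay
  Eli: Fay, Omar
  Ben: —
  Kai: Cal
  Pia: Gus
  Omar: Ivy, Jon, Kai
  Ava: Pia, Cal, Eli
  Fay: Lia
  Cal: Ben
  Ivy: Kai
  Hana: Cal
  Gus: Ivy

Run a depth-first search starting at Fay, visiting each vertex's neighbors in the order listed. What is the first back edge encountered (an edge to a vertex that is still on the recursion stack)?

DFS from Fay (visiting each vertex's neighbors in the order listed); mark gray on enter, black on exit:
Fay gray
  Lia gray
    Eli gray
      Eli→Fay: Fay is gray → back edge
First back edge: Eli → Fay.

Eli→Fay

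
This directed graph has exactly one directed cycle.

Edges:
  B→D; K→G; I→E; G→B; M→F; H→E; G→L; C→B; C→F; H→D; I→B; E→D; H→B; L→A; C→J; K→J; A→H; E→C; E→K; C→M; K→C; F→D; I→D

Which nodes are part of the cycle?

DFS with gray/black marking from E:
E gray
  K gray
    J gray
    J black
    C gray
      M gray
        F gray
          D gray
          D black
        F black
      M black
      B gray
        B→D: D black — skip
      B black
      C→J: J black — skip
      C→F: F black — skip
    C black
    G gray
      L gray
        A gray
          H gray
            H→D: D black — skip
            H→B: B black — skip
            H→E: E is gray → back edge
Back edge closes the cycle E → K → G → L → A → H → E; its vertices are {A, E, G, H, K, L}.

A, E, G, H, K, L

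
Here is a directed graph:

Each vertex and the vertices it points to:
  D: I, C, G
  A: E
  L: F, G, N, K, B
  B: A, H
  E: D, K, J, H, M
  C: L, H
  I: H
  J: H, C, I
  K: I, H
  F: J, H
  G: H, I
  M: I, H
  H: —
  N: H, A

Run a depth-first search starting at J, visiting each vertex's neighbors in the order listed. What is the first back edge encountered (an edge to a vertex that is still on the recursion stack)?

DFS from J (visiting each vertex's neighbors in the order listed); mark gray on enter, black on exit:
J gray
  H gray
  H black
  C gray
    L gray
      F gray
        F→J: J is gray → back edge
First back edge: F → J.

F→J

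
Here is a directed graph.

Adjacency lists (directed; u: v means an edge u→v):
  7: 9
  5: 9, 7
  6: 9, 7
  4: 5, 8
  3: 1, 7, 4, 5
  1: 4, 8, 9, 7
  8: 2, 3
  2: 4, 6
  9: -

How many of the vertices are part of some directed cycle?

5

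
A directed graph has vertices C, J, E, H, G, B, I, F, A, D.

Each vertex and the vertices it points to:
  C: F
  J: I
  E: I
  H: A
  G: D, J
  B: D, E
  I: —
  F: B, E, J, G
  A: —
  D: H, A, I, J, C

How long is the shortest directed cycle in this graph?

4

For each vertex v, BFS finds the shortest path from v back to v.
The shortest such closed walk is F → G → D → C → F, length 4.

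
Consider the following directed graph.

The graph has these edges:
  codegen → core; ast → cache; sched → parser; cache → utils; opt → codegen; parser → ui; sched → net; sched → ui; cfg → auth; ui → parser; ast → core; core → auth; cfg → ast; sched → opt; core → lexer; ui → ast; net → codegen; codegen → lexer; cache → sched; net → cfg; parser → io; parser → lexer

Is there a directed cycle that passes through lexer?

No

lexer lies on a cycle iff there is a path from lexer back to itself.
Exploring from lexer, it never reaches itself; equivalently, its strongly connected component is a singleton.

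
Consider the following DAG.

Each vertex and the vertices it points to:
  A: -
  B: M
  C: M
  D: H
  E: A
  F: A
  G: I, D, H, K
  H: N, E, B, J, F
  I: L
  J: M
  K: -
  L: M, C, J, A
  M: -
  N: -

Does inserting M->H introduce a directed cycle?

Adding M→H creates a cycle iff H can already reach M.
Path from H: H → B → M.
So H → … → M → H is a cycle.

Yes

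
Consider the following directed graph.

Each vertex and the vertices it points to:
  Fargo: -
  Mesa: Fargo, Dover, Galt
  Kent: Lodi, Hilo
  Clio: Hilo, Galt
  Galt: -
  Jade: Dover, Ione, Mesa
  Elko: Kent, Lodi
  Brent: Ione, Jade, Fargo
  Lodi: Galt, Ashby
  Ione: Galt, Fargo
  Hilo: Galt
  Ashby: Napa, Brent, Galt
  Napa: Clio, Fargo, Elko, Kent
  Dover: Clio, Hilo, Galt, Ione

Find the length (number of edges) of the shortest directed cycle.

4

For each vertex v, BFS finds the shortest path from v back to v.
The shortest such closed walk is Ashby → Napa → Kent → Lodi → Ashby, length 4.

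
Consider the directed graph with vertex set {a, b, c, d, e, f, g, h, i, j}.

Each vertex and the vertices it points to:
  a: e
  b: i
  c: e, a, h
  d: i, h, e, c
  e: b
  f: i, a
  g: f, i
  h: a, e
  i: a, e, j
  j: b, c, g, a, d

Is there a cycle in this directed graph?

Yes

DFS with white/gray/black marking, starting from b:
b gray
  i gray
    a gray
      e gray
        e→b: b is gray → back edge
Back edge found, so a cycle exists: b → i → a → e → b.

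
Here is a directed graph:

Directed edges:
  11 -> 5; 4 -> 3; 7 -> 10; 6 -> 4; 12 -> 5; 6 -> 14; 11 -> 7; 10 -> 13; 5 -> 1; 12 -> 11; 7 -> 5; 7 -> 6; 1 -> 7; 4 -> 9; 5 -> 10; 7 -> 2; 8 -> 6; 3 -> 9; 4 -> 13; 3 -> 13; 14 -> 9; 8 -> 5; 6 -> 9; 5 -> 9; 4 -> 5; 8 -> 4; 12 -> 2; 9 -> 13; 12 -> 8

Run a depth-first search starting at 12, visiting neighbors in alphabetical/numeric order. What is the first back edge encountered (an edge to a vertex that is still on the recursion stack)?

7->5

DFS from 12 (visiting neighbors in alphabetical/numeric order); mark gray on enter, black on exit:
12 gray
  2 gray
  2 black
  5 gray
    1 gray
      7 gray
        7→2: 2 black — skip
        7→5: 5 is gray → back edge
First back edge: 7 → 5.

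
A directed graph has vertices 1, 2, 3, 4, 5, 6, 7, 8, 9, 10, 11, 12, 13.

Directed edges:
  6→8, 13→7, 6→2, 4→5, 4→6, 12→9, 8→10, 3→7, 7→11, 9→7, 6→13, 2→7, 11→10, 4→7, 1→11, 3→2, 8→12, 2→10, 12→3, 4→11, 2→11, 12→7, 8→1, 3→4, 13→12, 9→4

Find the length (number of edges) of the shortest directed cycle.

5

For each vertex v, BFS finds the shortest path from v back to v.
The shortest such closed walk is 8 → 12 → 3 → 4 → 6 → 8, length 5.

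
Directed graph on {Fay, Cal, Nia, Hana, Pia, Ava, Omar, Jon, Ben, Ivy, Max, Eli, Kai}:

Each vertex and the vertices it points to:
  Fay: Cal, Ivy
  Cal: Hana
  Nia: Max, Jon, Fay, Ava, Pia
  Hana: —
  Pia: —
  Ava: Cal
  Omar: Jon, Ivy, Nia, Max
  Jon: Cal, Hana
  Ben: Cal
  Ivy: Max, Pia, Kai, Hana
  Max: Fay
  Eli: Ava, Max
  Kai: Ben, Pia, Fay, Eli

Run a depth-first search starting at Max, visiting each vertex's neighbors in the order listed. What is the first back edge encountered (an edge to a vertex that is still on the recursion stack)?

Ivy->Max

DFS from Max (visiting each vertex's neighbors in the order listed); mark gray on enter, black on exit:
Max gray
  Fay gray
    Cal gray
      Hana gray
      Hana black
    Cal black
    Ivy gray
      Ivy→Max: Max is gray → back edge
First back edge: Ivy → Max.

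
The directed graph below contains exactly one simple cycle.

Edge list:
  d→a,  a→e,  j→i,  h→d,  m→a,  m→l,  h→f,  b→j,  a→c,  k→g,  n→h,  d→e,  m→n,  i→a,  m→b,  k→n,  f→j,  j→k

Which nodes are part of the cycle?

f, h, j, k, n

DFS with gray/black marking from n:
n gray
  h gray
    d gray
      a gray
        c gray
        c black
        e gray
        e black
      a black
      d→e: e black — skip
    d black
    f gray
      j gray
        k gray
          k→n: n is gray → back edge
Back edge closes the cycle n → h → f → j → k → n; its vertices are {f, h, j, k, n}.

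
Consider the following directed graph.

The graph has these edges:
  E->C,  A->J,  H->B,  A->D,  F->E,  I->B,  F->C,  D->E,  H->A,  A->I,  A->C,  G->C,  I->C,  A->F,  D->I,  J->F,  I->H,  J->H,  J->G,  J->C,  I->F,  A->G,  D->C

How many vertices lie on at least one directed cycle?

5

A vertex is on a directed cycle iff it belongs to a strongly connected component of size ≥ 2 (or has a self-loop).
The vertices on cycles are {A, D, H, I, J} — 5 in total.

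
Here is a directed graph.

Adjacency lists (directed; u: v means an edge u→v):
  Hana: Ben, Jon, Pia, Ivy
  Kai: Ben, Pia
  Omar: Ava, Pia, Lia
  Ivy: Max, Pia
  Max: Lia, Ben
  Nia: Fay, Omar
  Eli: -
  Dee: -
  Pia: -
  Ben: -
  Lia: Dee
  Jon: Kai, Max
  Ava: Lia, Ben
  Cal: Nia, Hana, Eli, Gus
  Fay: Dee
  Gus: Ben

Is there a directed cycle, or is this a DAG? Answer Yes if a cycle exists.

DFS with white/gray/black marking, starting from Ivy:
Ivy gray
  Max gray
    Lia gray
      Dee gray
      Dee black
    Lia black
    Ben gray
    Ben black
  Max black
  Pia gray
  Pia black
Ivy black
Hana gray
  Hana→Ben: Ben black — skip
  Jon gray
    Kai gray
      Kai→Ben: Ben black — skip
      Kai→Pia: Pia black — skip
    Kai black
    Jon→Max: Max black — skip
  Jon black
  Hana→Pia: Pia black — skip
  Hana→Ivy: Ivy black — skip
Hana black
Omar gray
  Ava gray
    Ava→Lia: Lia black — skip
    Ava→Ben: Ben black — skip
  Ava black
  Omar→Pia: Pia black — skip
  Omar→Lia: Lia black — skip
Omar black
Nia gray
  Fay gray
    Fay→Dee: Dee black — skip
  Fay black
  Nia→Omar: Omar black — skip
Nia black
Eli gray
Eli black
Cal gray
  Cal→Nia: Nia black — skip
  Cal→Hana: Hana black — skip
  Cal→Eli: Eli black — skip
  Gus gray
    Gus→Ben: Ben black — skip
  Gus black
Cal black
Every edge goes to a white or black vertex — no back edge, so the graph is acyclic.

No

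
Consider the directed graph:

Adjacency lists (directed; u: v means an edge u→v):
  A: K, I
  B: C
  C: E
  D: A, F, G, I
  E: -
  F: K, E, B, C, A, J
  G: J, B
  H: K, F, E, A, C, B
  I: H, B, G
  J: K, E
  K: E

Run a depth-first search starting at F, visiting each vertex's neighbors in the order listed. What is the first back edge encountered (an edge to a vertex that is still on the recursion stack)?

DFS from F (visiting each vertex's neighbors in the order listed); mark gray on enter, black on exit:
F gray
  K gray
    E gray
    E black
  K black
  F→E: E black — skip
  B gray
    C gray
      C→E: E black — skip
    C black
  B black
  F→C: C black — skip
  A gray
    A→K: K black — skip
    I gray
      H gray
        H→K: K black — skip
        H→F: F is gray → back edge
First back edge: H → F.

H→F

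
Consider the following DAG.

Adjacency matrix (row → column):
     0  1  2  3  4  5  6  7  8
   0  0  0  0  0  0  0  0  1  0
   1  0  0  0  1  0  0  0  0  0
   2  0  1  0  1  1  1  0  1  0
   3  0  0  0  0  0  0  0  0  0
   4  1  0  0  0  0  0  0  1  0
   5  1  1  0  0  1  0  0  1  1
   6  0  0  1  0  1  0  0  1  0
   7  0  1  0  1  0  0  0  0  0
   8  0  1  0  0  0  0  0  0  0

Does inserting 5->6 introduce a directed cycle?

Yes

Adding 5→6 creates a cycle iff 6 can already reach 5.
Path from 6: 6 → 2 → 5.
So 6 → … → 5 → 6 is a cycle.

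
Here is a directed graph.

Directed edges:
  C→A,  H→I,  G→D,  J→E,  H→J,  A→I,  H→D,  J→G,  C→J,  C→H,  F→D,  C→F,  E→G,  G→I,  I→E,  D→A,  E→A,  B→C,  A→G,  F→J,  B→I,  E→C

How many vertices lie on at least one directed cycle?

9

A vertex is on a directed cycle iff it belongs to a strongly connected component of size ≥ 2 (or has a self-loop).
The vertices on cycles are {A, C, D, E, F, G, H, I, J} — 9 in total.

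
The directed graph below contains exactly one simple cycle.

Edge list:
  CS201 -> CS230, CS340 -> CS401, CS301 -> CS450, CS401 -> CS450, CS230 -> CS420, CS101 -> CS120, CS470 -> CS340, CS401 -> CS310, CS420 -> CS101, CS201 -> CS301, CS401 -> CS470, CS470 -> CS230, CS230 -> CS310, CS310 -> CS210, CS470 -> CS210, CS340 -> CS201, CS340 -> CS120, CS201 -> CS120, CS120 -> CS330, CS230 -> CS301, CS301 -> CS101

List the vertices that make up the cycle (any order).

DFS with gray/black marking from CS401:
CS401 gray
  CS310 gray
    CS210 gray
    CS210 black
  CS310 black
  CS450 gray
  CS450 black
  CS470 gray
    CS470→CS210: CS210 black — skip
    CS340 gray
      CS340→CS401: CS401 is gray → back edge
Back edge closes the cycle CS401 → CS470 → CS340 → CS401; its vertices are {CS340, CS401, CS470}.

CS340, CS401, CS470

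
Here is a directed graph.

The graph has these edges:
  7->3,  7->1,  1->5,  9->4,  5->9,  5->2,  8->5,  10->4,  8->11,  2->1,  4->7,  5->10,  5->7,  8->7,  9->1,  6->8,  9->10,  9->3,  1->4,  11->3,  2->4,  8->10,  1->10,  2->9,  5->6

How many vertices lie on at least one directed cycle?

A vertex is on a directed cycle iff it belongs to a strongly connected component of size ≥ 2 (or has a self-loop).
The vertices on cycles are {1, 2, 4, 5, 6, 7, 8, 9, 10} — 9 in total.

9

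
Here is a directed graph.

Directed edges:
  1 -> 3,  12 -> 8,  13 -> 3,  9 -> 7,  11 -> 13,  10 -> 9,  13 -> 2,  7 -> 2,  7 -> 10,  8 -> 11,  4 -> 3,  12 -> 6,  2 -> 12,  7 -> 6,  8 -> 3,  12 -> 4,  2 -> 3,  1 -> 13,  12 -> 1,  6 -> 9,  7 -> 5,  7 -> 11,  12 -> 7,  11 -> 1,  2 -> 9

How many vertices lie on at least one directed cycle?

10

A vertex is on a directed cycle iff it belongs to a strongly connected component of size ≥ 2 (or has a self-loop).
The vertices on cycles are {1, 2, 6, 7, 8, 9, 10, 11, 12, 13} — 10 in total.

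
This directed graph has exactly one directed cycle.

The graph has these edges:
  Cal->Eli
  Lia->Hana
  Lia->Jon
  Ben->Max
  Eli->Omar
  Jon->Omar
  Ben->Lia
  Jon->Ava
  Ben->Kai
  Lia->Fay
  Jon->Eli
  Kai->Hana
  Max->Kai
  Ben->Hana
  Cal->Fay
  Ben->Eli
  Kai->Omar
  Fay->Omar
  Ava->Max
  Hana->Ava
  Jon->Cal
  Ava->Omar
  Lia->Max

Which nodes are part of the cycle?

DFS with gray/black marking from Ava:
Ava gray
  Max gray
    Kai gray
      Omar gray
      Omar black
      Hana gray
        Hana→Ava: Ava is gray → back edge
Back edge closes the cycle Ava → Max → Kai → Hana → Ava; its vertices are {Ava, Kai, Max, Hana}.

Ava, Kai, Max, Hana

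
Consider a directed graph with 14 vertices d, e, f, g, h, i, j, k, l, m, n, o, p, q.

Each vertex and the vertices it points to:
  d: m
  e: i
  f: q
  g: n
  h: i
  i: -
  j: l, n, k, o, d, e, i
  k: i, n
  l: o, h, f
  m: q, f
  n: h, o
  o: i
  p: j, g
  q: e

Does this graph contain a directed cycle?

No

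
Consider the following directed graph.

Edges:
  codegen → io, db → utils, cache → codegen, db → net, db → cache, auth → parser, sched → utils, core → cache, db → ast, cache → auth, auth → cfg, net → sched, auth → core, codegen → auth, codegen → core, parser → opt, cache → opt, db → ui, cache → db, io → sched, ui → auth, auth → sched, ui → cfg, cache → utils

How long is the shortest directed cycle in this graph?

2

For each vertex v, BFS finds the shortest path from v back to v.
The shortest such closed walk is cache → db → cache, length 2.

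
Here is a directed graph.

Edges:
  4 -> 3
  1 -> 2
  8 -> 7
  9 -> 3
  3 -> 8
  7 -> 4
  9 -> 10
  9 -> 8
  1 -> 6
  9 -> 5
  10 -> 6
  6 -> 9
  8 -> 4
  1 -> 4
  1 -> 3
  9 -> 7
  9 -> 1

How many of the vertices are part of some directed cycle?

8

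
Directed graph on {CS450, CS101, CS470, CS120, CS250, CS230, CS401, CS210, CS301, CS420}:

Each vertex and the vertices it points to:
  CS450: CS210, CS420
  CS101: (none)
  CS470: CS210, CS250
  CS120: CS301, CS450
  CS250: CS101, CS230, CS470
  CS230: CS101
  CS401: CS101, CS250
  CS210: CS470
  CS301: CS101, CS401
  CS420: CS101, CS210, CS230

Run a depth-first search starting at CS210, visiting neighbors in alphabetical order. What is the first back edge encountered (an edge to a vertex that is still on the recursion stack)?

CS470->CS210

DFS from CS210 (visiting neighbors in alphabetical order); mark gray on enter, black on exit:
CS210 gray
  CS470 gray
    CS470→CS210: CS210 is gray → back edge
First back edge: CS470 → CS210.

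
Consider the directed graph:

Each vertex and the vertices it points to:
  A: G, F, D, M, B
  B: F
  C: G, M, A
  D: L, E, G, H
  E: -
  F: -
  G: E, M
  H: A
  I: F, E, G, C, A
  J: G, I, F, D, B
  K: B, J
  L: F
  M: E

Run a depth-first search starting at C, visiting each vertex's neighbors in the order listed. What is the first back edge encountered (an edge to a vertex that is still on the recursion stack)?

H->A

DFS from C (visiting each vertex's neighbors in the order listed); mark gray on enter, black on exit:
C gray
  G gray
    E gray
    E black
    M gray
      M→E: E black — skip
    M black
  G black
  C→M: M black — skip
  A gray
    A→G: G black — skip
    F gray
    F black
    D gray
      L gray
        L→F: F black — skip
      L black
      D→E: E black — skip
      D→G: G black — skip
      H gray
        H→A: A is gray → back edge
First back edge: H → A.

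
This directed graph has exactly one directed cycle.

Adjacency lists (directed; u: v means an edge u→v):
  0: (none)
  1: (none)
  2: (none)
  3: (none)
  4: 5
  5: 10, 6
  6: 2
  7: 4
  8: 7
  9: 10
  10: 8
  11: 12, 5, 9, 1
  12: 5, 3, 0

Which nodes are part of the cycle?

DFS with gray/black marking from 5:
5 gray
  10 gray
    8 gray
      7 gray
        4 gray
          4→5: 5 is gray → back edge
Back edge closes the cycle 5 → 10 → 8 → 7 → 4 → 5; its vertices are {4, 5, 7, 8, 10}.

4, 5, 7, 8, 10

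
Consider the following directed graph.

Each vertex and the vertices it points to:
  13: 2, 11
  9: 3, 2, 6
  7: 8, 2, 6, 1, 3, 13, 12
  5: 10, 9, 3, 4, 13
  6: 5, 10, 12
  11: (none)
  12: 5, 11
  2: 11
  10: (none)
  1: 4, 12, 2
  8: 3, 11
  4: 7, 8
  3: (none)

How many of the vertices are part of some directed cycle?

7

A vertex is on a directed cycle iff it belongs to a strongly connected component of size ≥ 2 (or has a self-loop).
The vertices on cycles are {1, 4, 5, 6, 7, 9, 12} — 7 in total.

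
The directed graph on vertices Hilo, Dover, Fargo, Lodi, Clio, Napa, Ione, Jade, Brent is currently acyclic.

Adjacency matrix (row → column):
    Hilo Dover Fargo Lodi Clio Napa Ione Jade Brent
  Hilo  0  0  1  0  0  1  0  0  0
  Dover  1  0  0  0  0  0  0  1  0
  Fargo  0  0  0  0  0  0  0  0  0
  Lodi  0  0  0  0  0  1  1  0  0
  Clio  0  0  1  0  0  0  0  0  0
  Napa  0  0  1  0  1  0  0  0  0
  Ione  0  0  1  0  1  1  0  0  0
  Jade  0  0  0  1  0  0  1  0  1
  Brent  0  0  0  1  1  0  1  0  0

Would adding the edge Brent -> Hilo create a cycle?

Adding Brent→Hilo creates a cycle iff Hilo can already reach Brent.
Explore from Hilo: no path reaches Brent. The graph stays acyclic.

No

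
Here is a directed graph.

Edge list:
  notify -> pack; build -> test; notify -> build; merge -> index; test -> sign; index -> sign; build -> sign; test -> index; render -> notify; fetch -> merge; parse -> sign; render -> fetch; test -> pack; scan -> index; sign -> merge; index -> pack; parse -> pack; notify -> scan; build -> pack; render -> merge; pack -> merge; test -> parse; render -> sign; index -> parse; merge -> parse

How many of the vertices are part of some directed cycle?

A vertex is on a directed cycle iff it belongs to a strongly connected component of size ≥ 2 (or has a self-loop).
The vertices on cycles are {pack, sign, index, merge, parse} — 5 in total.

5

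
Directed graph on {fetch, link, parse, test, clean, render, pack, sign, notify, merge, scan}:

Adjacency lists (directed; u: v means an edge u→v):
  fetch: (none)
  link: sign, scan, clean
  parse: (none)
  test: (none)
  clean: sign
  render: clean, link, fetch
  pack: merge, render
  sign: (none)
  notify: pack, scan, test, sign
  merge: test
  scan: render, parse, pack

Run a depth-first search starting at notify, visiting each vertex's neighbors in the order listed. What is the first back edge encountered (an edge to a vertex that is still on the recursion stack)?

scan→render

DFS from notify (visiting each vertex's neighbors in the order listed); mark gray on enter, black on exit:
notify gray
  pack gray
    merge gray
      test gray
      test black
    merge black
    render gray
      clean gray
        sign gray
        sign black
      clean black
      link gray
        link→sign: sign black — skip
        scan gray
          scan→render: render is gray → back edge
First back edge: scan → render.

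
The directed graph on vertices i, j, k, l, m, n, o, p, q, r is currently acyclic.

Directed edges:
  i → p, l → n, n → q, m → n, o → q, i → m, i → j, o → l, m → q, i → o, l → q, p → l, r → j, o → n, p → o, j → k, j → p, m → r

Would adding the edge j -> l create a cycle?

Adding j→l creates a cycle iff l can already reach j.
Explore from l: no path reaches j. The graph stays acyclic.

No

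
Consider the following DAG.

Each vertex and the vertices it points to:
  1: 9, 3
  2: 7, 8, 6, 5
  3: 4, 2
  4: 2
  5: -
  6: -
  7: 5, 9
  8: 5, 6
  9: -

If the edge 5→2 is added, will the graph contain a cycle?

Adding 5→2 creates a cycle iff 2 can already reach 5.
Path from 2: 2 → 5.
So 2 → … → 5 → 2 is a cycle.

Yes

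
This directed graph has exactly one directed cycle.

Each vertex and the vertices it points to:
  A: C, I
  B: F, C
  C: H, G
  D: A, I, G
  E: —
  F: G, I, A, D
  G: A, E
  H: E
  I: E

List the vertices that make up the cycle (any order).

DFS with gray/black marking from C:
C gray
  H gray
    E gray
    E black
  H black
  G gray
    A gray
      A→C: C is gray → back edge
Back edge closes the cycle C → G → A → C; its vertices are {A, C, G}.

A, C, G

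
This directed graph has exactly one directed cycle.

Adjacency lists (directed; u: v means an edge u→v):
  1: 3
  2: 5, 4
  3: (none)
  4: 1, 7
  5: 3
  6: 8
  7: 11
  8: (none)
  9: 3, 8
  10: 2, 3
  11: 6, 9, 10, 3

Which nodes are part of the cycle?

DFS with gray/black marking from 11:
11 gray
  6 gray
    8 gray
    8 black
  6 black
  9 gray
    3 gray
    3 black
    9→8: 8 black — skip
  9 black
  10 gray
    2 gray
      5 gray
        5→3: 3 black — skip
      5 black
      4 gray
        1 gray
          1→3: 3 black — skip
        1 black
        7 gray
          7→11: 11 is gray → back edge
Back edge closes the cycle 11 → 10 → 2 → 4 → 7 → 11; its vertices are {2, 4, 7, 10, 11}.

2, 4, 7, 10, 11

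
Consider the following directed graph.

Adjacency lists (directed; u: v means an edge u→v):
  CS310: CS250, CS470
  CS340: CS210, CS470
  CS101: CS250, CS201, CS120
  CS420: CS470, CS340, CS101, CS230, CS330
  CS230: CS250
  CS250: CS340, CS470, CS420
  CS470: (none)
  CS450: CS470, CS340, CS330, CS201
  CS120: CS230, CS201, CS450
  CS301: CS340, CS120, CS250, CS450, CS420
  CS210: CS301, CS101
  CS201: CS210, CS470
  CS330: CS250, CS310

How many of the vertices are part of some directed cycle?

12

A vertex is on a directed cycle iff it belongs to a strongly connected component of size ≥ 2 (or has a self-loop).
The vertices on cycles are {CS101, CS120, CS201, CS210, CS230, CS250, CS301, CS310, CS330, CS340, CS420, CS450} — 12 in total.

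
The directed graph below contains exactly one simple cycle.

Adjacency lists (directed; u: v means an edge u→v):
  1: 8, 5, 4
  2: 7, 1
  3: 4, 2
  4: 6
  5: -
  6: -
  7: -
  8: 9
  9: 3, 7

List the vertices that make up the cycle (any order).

1, 2, 3, 8, 9

DFS with gray/black marking from 3:
3 gray
  4 gray
    6 gray
    6 black
  4 black
  2 gray
    7 gray
    7 black
    1 gray
      8 gray
        9 gray
          9→3: 3 is gray → back edge
Back edge closes the cycle 3 → 2 → 1 → 8 → 9 → 3; its vertices are {1, 2, 3, 8, 9}.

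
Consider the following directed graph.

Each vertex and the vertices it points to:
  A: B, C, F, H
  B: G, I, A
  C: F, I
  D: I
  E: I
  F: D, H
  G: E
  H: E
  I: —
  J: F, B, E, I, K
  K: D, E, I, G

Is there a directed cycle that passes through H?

No

H lies on a cycle iff there is a path from H back to itself.
Exploring from H, it never reaches itself; equivalently, its strongly connected component is a singleton.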